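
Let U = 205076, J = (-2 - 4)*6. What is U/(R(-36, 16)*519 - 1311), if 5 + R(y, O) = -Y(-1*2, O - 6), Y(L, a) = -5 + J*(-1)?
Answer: -205076/19995 ≈ -10.256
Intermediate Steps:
J = -36 (J = -6*6 = -36)
Y(L, a) = 31 (Y(L, a) = -5 - 36*(-1) = -5 + 36 = 31)
R(y, O) = -36 (R(y, O) = -5 - 1*31 = -5 - 31 = -36)
U/(R(-36, 16)*519 - 1311) = 205076/(-36*519 - 1311) = 205076/(-18684 - 1311) = 205076/(-19995) = 205076*(-1/19995) = -205076/19995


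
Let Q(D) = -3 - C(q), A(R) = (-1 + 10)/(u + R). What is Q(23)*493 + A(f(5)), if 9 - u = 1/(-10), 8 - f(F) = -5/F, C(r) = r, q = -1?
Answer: -178376/181 ≈ -985.50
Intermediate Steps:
f(F) = 8 + 5/F (f(F) = 8 - (-5)/F = 8 + 5/F)
u = 91/10 (u = 9 - 1/(-10) = 9 - 1*(-⅒) = 9 + ⅒ = 91/10 ≈ 9.1000)
A(R) = 9/(91/10 + R) (A(R) = (-1 + 10)/(91/10 + R) = 9/(91/10 + R))
Q(D) = -2 (Q(D) = -3 - 1*(-1) = -3 + 1 = -2)
Q(23)*493 + A(f(5)) = -2*493 + 90/(91 + 10*(8 + 5/5)) = -986 + 90/(91 + 10*(8 + 5*(⅕))) = -986 + 90/(91 + 10*(8 + 1)) = -986 + 90/(91 + 10*9) = -986 + 90/(91 + 90) = -986 + 90/181 = -178376/181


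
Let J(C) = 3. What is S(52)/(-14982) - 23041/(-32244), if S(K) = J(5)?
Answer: 57517255/80513268 ≈ 0.71438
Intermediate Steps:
S(K) = 3
S(52)/(-14982) - 23041/(-32244) = 3/(-14982) - 23041/(-32244) = 3*(-1/14982) - 23041*(-1/32244) = -1/4994 + 23041/32244 = 57517255/80513268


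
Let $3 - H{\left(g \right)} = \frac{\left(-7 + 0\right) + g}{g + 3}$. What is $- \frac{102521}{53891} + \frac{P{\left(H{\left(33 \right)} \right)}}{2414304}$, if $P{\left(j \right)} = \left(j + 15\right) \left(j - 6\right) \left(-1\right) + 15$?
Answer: $- \frac{80194077927389}{42155399223936} \approx -1.9023$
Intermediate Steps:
$H{\left(g \right)} = 3 - \frac{-7 + g}{3 + g}$ ($H{\left(g \right)} = 3 - \frac{\left(-7 + 0\right) + g}{g + 3} = 3 - \frac{-7 + g}{3 + g}$)
$P{\left(j \right)} = 15 - \left(-6 + j\right) \left(15 + j\right)$ ($P{\left(j \right)} = \left(15 + j\right) \left(-6 + j\right) \left(-1\right) + 15 = \left(-6 + j\right) \left(15 + j\right) \left(-1\right) + 15 = - \left(-6 + j\right) \left(15 + j\right) + 15 = 15 - \left(-6 + j\right) \left(15 + j\right)$)
$- \frac{102521}{53891} + \frac{P{\left(H{\left(33 \right)} \right)}}{2414304} = - \frac{102521}{53891} + \frac{105 - \left(\frac{2 \left(8 + 33\right)}{3 + 33}\right)^{2} - 9 \frac{2 \left(8 + 33\right)}{3 + 33}}{2414304} = \left(-102521\right) \frac{1}{53891} + \left(105 - \left(2 \cdot \frac{1}{36} \cdot 41\right)^{2} - 9 \cdot 2 \cdot \frac{1}{36} \cdot 41\right) \frac{1}{2414304} = - \frac{102521}{53891} + \left(105 - \left(2 \cdot \frac{1}{36} \cdot 41\right)^{2} - 9 \cdot 2 \cdot \frac{1}{36} \cdot 41\right) \frac{1}{2414304} = - \frac{102521}{53891} + \left(105 - \left(\frac{41}{18}\right)^{2} - \frac{41}{2}\right) \frac{1}{2414304} = - \frac{102521}{53891} + \left(105 - \frac{1681}{324} - \frac{41}{2}\right) \frac{1}{2414304} = - \frac{102521}{53891} + \frac{25697}{324} \cdot \frac{1}{2414304} = - \frac{102521}{53891} + \frac{25697}{782234496} = - \frac{80194077927389}{42155399223936}$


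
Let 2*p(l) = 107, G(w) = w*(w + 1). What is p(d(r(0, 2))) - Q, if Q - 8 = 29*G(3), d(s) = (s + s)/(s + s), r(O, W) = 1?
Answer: -605/2 ≈ -302.50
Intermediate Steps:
d(s) = 1 (d(s) = (2*s)/((2*s)) = (2*s)*(1/(2*s)) = 1)
G(w) = w*(1 + w)
p(l) = 107/2 (p(l) = (1/2)*107 = 107/2)
Q = 356 (Q = 8 + 29*(3*(1 + 3)) = 8 + 29*(3*4) = 8 + 29*12 = 8 + 348 = 356)
p(d(r(0, 2))) - Q = 107/2 - 1*356 = 107/2 - 356 = -605/2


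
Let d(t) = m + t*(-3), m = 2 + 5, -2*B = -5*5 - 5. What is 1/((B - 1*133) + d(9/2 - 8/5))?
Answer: -10/1197 ≈ -0.0083542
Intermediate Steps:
B = 15 (B = -(-5*5 - 5)/2 = -(-25 - 5)/2 = -½*(-30) = 15)
m = 7
d(t) = 7 - 3*t (d(t) = 7 + t*(-3) = 7 - 3*t)
1/((B - 1*133) + d(9/2 - 8/5)) = 1/((15 - 1*133) + (7 - 3*(9/2 - 8/5))) = 1/((15 - 133) + (7 - 3*(9*(½) - 8*⅕))) = 1/(-118 + (7 - 3*(9/2 - 8/5))) = 1/(-118 + (7 - 3*29/10)) = 1/(-118 + (7 - 87/10)) = 1/(-118 - 17/10) = 1/(-1197/10) = -10/1197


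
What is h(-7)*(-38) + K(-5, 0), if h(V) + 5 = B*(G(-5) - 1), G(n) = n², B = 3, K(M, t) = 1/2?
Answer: -5091/2 ≈ -2545.5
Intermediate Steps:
K(M, t) = ½
h(V) = 67 (h(V) = -5 + 3*((-5)² - 1) = -5 + 3*(25 - 1) = -5 + 3*24 = -5 + 72 = 67)
h(-7)*(-38) + K(-5, 0) = 67*(-38) + ½ = -2546 + ½ = -5091/2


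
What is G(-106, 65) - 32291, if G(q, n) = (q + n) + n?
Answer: -32267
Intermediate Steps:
G(q, n) = q + 2*n (G(q, n) = (n + q) + n = q + 2*n)
G(-106, 65) - 32291 = (-106 + 2*65) - 32291 = (-106 + 130) - 32291 = 24 - 32291 = -32267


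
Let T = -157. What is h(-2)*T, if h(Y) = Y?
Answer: 314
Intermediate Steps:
h(-2)*T = -2*(-157) = 314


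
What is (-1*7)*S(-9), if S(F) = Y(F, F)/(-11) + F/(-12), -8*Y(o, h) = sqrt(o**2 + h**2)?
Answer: -21/4 - 63*sqrt(2)/88 ≈ -6.2625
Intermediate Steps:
Y(o, h) = -sqrt(h**2 + o**2)/8 (Y(o, h) = -sqrt(o**2 + h**2)/8 = -sqrt(h**2 + o**2)/8)
S(F) = -F/12 + sqrt(2)*sqrt(F**2)/88 (S(F) = -sqrt(F**2 + F**2)/8/(-11) + F/(-12) = -sqrt(2)*sqrt(F**2)/8*(-1/11) + F*(-1/12) = -sqrt(2)*sqrt(F**2)/8*(-1/11) - F/12 = sqrt(2)*sqrt(F**2)/88 - F/12 = -F/12 + sqrt(2)*sqrt(F**2)/88)
(-1*7)*S(-9) = (-1*7)*(-1/12*(-9) + sqrt(2)*sqrt((-9)**2)/88) = -7*(3/4 + sqrt(2)*sqrt(81)/88) = -7*(3/4 + (1/88)*sqrt(2)*9) = -7*(3/4 + 9*sqrt(2)/88) = -21/4 - 63*sqrt(2)/88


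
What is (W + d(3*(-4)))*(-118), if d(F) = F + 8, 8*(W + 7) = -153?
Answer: 14219/4 ≈ 3554.8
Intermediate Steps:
W = -209/8 (W = -7 + (⅛)*(-153) = -7 - 153/8 = -209/8 ≈ -26.125)
d(F) = 8 + F
(W + d(3*(-4)))*(-118) = (-209/8 + (8 + 3*(-4)))*(-118) = (-209/8 + (8 - 12))*(-118) = (-209/8 - 4)*(-118) = -241/8*(-118) = 14219/4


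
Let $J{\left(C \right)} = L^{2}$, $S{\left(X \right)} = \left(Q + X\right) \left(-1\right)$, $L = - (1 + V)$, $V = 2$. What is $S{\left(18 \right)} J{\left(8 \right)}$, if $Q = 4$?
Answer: $-198$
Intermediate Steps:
$L = -3$ ($L = - (1 + 2) = \left(-1\right) 3 = -3$)
$S{\left(X \right)} = -4 - X$ ($S{\left(X \right)} = \left(4 + X\right) \left(-1\right) = -4 - X$)
$J{\left(C \right)} = 9$ ($J{\left(C \right)} = \left(-3\right)^{2} = 9$)
$S{\left(18 \right)} J{\left(8 \right)} = \left(-4 - 18\right) 9 = \left(-22\right) 9 = -198$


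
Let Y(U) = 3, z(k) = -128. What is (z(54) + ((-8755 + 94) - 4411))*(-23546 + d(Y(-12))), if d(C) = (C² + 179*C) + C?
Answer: 303560400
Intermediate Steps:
d(C) = C² + 180*C
(z(54) + ((-8755 + 94) - 4411))*(-23546 + d(Y(-12))) = (-128 + ((-8755 + 94) - 4411))*(-23546 + 3*(180 + 3)) = (-128 + (-8661 - 4411))*(-23546 + 3*183) = (-128 - 13072)*(-23546 + 549) = -13200*(-22997) = 303560400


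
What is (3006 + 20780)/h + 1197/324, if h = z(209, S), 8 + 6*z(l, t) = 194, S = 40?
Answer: 860419/1116 ≈ 770.98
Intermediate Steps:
z(l, t) = 31 (z(l, t) = -4/3 + (⅙)*194 = -4/3 + 97/3 = 31)
h = 31
(3006 + 20780)/h + 1197/324 = (3006 + 20780)/31 + 1197/324 = 23786*(1/31) + 1197*(1/324) = 23786/31 + 133/36 = 860419/1116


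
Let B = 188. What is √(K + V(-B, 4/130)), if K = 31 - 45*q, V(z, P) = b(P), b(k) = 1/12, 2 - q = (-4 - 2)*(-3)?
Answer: √27039/6 ≈ 27.406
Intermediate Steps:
q = -16 (q = 2 - (-4 - 2)*(-3) = 2 - (-6)*(-3) = 2 - 1*18 = 2 - 18 = -16)
b(k) = 1/12
V(z, P) = 1/12
K = 751 (K = 31 - 45*(-16) = 31 + 720 = 751)
√(K + V(-B, 4/130)) = √(751 + 1/12) = √(9013/12) = √27039/6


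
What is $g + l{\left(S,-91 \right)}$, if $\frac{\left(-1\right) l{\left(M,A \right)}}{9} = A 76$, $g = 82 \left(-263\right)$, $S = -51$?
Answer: $40678$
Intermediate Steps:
$g = -21566$
$l{\left(M,A \right)} = - 684 A$ ($l{\left(M,A \right)} = - 9 A 76 = - 9 \cdot 76 A = - 684 A$)
$g + l{\left(S,-91 \right)} = -21566 - -62244 = -21566 + 62244 = 40678$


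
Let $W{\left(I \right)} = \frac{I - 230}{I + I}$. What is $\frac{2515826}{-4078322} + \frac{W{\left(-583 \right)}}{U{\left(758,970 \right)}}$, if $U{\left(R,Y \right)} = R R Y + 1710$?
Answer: $- \frac{817448936173166927}{1325139332780891540} \approx -0.61688$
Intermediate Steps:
$U{\left(R,Y \right)} = 1710 + Y R^{2}$ ($U{\left(R,Y \right)} = R^{2} Y + 1710 = Y R^{2} + 1710 = 1710 + Y R^{2}$)
$W{\left(I \right)} = \frac{-230 + I}{2 I}$
$\frac{2515826}{-4078322} + \frac{W{\left(-583 \right)}}{U{\left(758,970 \right)}} = \frac{2515826}{-4078322} + \frac{\frac{1}{2} \frac{1}{-583} \left(-230 - 583\right)}{1710 + 970 \cdot 758^{2}} = 2515826 \left(- \frac{1}{4078322}\right) + \frac{\frac{1}{2} \left(- \frac{1}{583}\right) \left(-813\right)}{1710 + 970 \cdot 574564} = - \frac{1257913}{2039161} + \frac{813}{1166 \left(1710 + 557327080\right)} = - \frac{1257913}{2039161} + \frac{813}{1166 \cdot 557328790} = - \frac{1257913}{2039161} + \frac{813}{1166} \cdot \frac{1}{557328790} = - \frac{1257913}{2039161} + \frac{813}{649845369140} = - \frac{817448936173166927}{1325139332780891540}$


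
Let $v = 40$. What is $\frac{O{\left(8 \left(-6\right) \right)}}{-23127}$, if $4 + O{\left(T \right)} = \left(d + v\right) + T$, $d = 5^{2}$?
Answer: $- \frac{1}{1779} \approx -0.00056211$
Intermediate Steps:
$d = 25$
$O{\left(T \right)} = 61 + T$ ($O{\left(T \right)} = -4 + \left(\left(25 + 40\right) + T\right) = -4 + \left(65 + T\right) = 61 + T$)
$\frac{O{\left(8 \left(-6\right) \right)}}{-23127} = \frac{61 + 8 \left(-6\right)}{-23127} = \left(61 - 48\right) \left(- \frac{1}{23127}\right) = 13 \left(- \frac{1}{23127}\right) = - \frac{1}{1779}$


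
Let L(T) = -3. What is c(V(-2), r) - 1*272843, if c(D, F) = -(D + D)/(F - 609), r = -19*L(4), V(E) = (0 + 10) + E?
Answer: -18826165/69 ≈ -2.7284e+5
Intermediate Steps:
V(E) = 10 + E
r = 57 (r = -19*(-3) = 57)
c(D, F) = -2*D/(-609 + F)
c(V(-2), r) - 1*272843 = -2*(10 - 2)/(-609 + 57) - 1*272843 = -2*8/(-552) - 272843 = -2*8*(-1/552) - 272843 = 2/69 - 272843 = -18826165/69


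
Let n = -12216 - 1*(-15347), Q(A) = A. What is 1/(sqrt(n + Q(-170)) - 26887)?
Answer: -3841/103272544 - 3*sqrt(329)/722907808 ≈ -3.7268e-5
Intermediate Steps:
n = 3131 (n = -12216 + 15347 = 3131)
1/(sqrt(n + Q(-170)) - 26887) = 1/(sqrt(3131 - 170) - 26887) = 1/(sqrt(2961) - 26887) = 1/(3*sqrt(329) - 26887) = 1/(-26887 + 3*sqrt(329))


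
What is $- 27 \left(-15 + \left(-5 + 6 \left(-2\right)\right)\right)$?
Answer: $864$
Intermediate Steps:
$- 27 \left(-15 + \left(-5 + 6 \left(-2\right)\right)\right) = - 27 \left(-15 - 17\right) = \left(-27\right) \left(-32\right) = 864$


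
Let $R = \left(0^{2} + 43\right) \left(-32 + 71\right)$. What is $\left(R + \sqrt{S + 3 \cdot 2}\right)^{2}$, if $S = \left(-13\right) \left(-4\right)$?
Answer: $\left(1677 + \sqrt{58}\right)^{2} \approx 2.8379 \cdot 10^{6}$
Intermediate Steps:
$S = 52$
$R = 1677$ ($R = \left(0 + 43\right) 39 = 43 \cdot 39 = 1677$)
$\left(R + \sqrt{S + 3 \cdot 2}\right)^{2} = \left(1677 + \sqrt{52 + 3 \cdot 2}\right)^{2} = \left(1677 + \sqrt{52 + 6}\right)^{2} = \left(1677 + \sqrt{58}\right)^{2}$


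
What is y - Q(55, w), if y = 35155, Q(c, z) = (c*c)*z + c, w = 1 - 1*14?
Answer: 74425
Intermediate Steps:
w = -13 (w = 1 - 14 = -13)
Q(c, z) = c + z*c**2 (Q(c, z) = c**2*z + c = z*c**2 + c = c + z*c**2)
y - Q(55, w) = 35155 - 55*(1 + 55*(-13)) = 35155 - 55*(1 - 715) = 35155 - 55*(-714) = 35155 - 1*(-39270) = 35155 + 39270 = 74425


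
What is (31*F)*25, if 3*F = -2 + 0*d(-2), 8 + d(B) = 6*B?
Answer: -1550/3 ≈ -516.67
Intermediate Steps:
d(B) = -8 + 6*B
F = -⅔ (F = (-2 + 0*(-8 + 6*(-2)))/3 = (-2 + 0*(-8 - 12))/3 = (-2 + 0*(-20))/3 = (-2 + 0)/3 = (⅓)*(-2) = -⅔ ≈ -0.66667)
(31*F)*25 = (31*(-⅔))*25 = -62/3*25 = -1550/3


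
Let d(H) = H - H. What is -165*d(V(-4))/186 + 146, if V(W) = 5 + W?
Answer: 146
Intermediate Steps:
d(H) = 0
-165*d(V(-4))/186 + 146 = -0/186 + 146 = -165*0 + 146 = 0 + 146 = 146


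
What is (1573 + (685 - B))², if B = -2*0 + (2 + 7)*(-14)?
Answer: 5683456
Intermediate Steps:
B = -126 (B = 0 + 9*(-14) = 0 - 126 = -126)
(1573 + (685 - B))² = (1573 + (685 - 1*(-126)))² = (1573 + (685 + 126))² = (1573 + 811)² = 2384² = 5683456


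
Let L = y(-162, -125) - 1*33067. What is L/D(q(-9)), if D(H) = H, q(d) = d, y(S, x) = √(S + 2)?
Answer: 33067/9 - 4*I*√10/9 ≈ 3674.1 - 1.4055*I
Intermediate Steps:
y(S, x) = √(2 + S)
L = -33067 + 4*I*√10 (L = √(2 - 162) - 1*33067 = √(-160) - 33067 = 4*I*√10 - 33067 = -33067 + 4*I*√10 ≈ -33067.0 + 12.649*I)
L/D(q(-9)) = (-33067 + 4*I*√10)/(-9) = (-33067 + 4*I*√10)*(-⅑) = 33067/9 - 4*I*√10/9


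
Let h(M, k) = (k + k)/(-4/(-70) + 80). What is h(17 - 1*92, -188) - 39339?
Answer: -55120519/1401 ≈ -39344.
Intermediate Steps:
h(M, k) = 35*k/1401 (h(M, k) = (2*k)/(-4*(-1/70) + 80) = (2*k)/(2/35 + 80) = (2*k)/(2802/35) = (2*k)*(35/2802) = 35*k/1401)
h(17 - 1*92, -188) - 39339 = (35/1401)*(-188) - 39339 = -6580/1401 - 39339 = -55120519/1401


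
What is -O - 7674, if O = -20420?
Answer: 12746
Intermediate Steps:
-O - 7674 = -1*(-20420) - 7674 = 20420 - 7674 = 12746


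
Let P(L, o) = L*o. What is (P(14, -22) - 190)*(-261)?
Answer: 129978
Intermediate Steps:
(P(14, -22) - 190)*(-261) = (14*(-22) - 190)*(-261) = (-308 - 190)*(-261) = -498*(-261) = 129978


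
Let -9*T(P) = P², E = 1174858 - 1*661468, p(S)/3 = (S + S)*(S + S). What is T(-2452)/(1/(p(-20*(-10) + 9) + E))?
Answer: -2079379387616/3 ≈ -6.9313e+11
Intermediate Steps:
p(S) = 12*S² (p(S) = 3*((S + S)*(S + S)) = 3*((2*S)*(2*S)) = 3*(4*S²) = 12*S²)
E = 513390 (E = 1174858 - 661468 = 513390)
T(P) = -P²/9
T(-2452)/(1/(p(-20*(-10) + 9) + E)) = (-⅑*(-2452)²)/(1/(12*(-20*(-10) + 9)² + 513390)) = (-⅑*6012304)/(1/(12*(200 + 9)² + 513390)) = -6012304/(9*(1/(12*209² + 513390))) = -6012304/(9*(1/(12*43681 + 513390))) = -6012304/(9*(1/(524172 + 513390))) = -6012304/(9*(1/1037562)) = -6012304/(9*1/1037562) = -6012304/9*1037562 = -2079379387616/3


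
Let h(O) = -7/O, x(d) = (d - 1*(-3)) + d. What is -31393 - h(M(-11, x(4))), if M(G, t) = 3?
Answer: -94172/3 ≈ -31391.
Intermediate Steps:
x(d) = 3 + 2*d (x(d) = (d + 3) + d = (3 + d) + d = 3 + 2*d)
-31393 - h(M(-11, x(4))) = -31393 - (-7)/3 = -31393 - 1*(-7/3) = -31393 + 7/3 = -94172/3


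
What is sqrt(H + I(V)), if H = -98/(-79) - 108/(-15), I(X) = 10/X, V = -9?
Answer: 2*sqrt(2573030)/1185 ≈ 2.7073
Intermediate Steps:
H = 3334/395 (H = -98*(-1/79) - 108*(-1/15) = 98/79 + 36/5 = 3334/395 ≈ 8.4405)
sqrt(H + I(V)) = sqrt(3334/395 + 10/(-9)) = sqrt(3334/395 + 10*(-1/9)) = sqrt(3334/395 - 10/9) = sqrt(26056/3555) = 2*sqrt(2573030)/1185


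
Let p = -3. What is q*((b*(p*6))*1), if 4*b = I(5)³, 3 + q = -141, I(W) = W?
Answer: 81000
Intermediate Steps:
q = -144 (q = -3 - 141 = -144)
b = 125/4 (b = (¼)*5³ = (¼)*125 = 125/4 ≈ 31.250)
q*((b*(p*6))*1) = -144*125*(-3*6)/4 = -144*(125/4)*(-18) = -(-81000) = -144*(-1125/2) = 81000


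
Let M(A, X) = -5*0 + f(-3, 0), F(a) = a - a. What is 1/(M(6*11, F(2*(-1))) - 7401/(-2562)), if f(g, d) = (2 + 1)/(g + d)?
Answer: 854/1613 ≈ 0.52945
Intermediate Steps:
F(a) = 0
f(g, d) = 3/(d + g)
M(A, X) = -1 (M(A, X) = -5*0 + 3/(0 - 3) = 0 + 3/(-3) = 0 + 3*(-1/3) = 0 - 1 = -1)
1/(M(6*11, F(2*(-1))) - 7401/(-2562)) = 1/(-1 - 7401/(-2562)) = 1/(-1 - 7401*(-1/2562)) = 1/(-1 + 2467/854) = 1/(1613/854) = 854/1613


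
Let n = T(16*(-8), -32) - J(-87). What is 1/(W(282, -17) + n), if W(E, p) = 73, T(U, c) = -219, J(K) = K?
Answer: -1/59 ≈ -0.016949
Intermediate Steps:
n = -132 (n = -219 - 1*(-87) = -219 + 87 = -132)
1/(W(282, -17) + n) = 1/(73 - 132) = 1/(-59) = -1/59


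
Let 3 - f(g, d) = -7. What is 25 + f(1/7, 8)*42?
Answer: 445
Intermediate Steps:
f(g, d) = 10 (f(g, d) = 3 - 1*(-7) = 3 + 7 = 10)
25 + f(1/7, 8)*42 = 25 + 10*42 = 25 + 420 = 445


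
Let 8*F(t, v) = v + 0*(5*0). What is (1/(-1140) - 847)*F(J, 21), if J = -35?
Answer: -6759067/3040 ≈ -2223.4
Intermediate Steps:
F(t, v) = v/8 (F(t, v) = (v + 0*(5*0))/8 = (v + 0*0)/8 = (v + 0)/8 = v/8)
(1/(-1140) - 847)*F(J, 21) = (1/(-1140) - 847)*((⅛)*21) = (-1/1140 - 847)*(21/8) = -965581/1140*21/8 = -6759067/3040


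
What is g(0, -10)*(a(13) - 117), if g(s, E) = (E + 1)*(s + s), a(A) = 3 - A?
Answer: 0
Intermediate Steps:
g(s, E) = 2*s*(1 + E) (g(s, E) = (1 + E)*(2*s) = 2*s*(1 + E))
g(0, -10)*(a(13) - 117) = (2*0*(1 - 10))*((3 - 1*13) - 117) = (2*0*(-9))*((3 - 13) - 117) = 0*(-10 - 117) = 0*(-127) = 0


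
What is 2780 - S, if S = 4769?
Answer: -1989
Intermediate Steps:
2780 - S = 2780 - 1*4769 = 2780 - 4769 = -1989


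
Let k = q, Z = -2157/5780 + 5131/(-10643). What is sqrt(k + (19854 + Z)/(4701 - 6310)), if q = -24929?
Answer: 11*I*sqrt(1746917706983500933215)/2911179790 ≈ 157.93*I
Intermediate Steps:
Z = -52614131/61516540 (Z = -2157*1/5780 + 5131*(-1/10643) = -2157/5780 - 5131/10643 = -52614131/61516540 ≈ -0.85528)
k = -24929
sqrt(k + (19854 + Z)/(4701 - 6310)) = sqrt(-24929 + (19854 - 52614131/61516540)/(4701 - 6310)) = sqrt(-24929 + (1221296771029/61516540)/(-1609)) = sqrt(-24929 + (1221296771029/61516540)*(-1/1609)) = sqrt(-24929 - 1221296771029/98980112860) = sqrt(-2468696530257969/98980112860) = 11*I*sqrt(1746917706983500933215)/2911179790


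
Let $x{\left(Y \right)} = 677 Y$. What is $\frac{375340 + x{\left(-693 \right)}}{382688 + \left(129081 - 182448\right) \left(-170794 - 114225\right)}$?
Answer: $- \frac{93821}{15210991661} \approx -6.168 \cdot 10^{-6}$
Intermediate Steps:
$\frac{375340 + x{\left(-693 \right)}}{382688 + \left(129081 - 182448\right) \left(-170794 - 114225\right)} = \frac{375340 + 677 \left(-693\right)}{382688 + \left(129081 - 182448\right) \left(-170794 - 114225\right)} = \frac{375340 - 469161}{382688 - 53367 \left(-170794 - 114225\right)} = - \frac{93821}{382688 - 53367 \left(-170794 - 114225\right)} = - \frac{93821}{382688 - -15210608973} = - \frac{93821}{382688 + 15210608973} = - \frac{93821}{15210991661}$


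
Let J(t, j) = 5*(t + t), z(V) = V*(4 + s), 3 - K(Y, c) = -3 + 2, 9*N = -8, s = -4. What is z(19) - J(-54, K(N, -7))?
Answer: 540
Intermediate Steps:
N = -8/9 (N = (1/9)*(-8) = -8/9 ≈ -0.88889)
K(Y, c) = 4 (K(Y, c) = 3 - (-3 + 2) = 3 - 1*(-1) = 3 + 1 = 4)
z(V) = 0 (z(V) = V*(4 - 4) = V*0 = 0)
J(t, j) = 10*t (J(t, j) = 5*(2*t) = 10*t)
z(19) - J(-54, K(N, -7)) = 0 - 10*(-54) = 0 - 1*(-540) = 0 + 540 = 540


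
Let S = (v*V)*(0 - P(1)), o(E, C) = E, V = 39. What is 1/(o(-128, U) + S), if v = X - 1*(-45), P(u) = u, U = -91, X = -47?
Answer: -1/50 ≈ -0.020000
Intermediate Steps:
v = -2 (v = -47 - 1*(-45) = -47 + 45 = -2)
S = 78 (S = (-2*39)*(0 - 1*1) = -78*(0 - 1) = -78*(-1) = 78)
1/(o(-128, U) + S) = 1/(-128 + 78) = 1/(-50) = -1/50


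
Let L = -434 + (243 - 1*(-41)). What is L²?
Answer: 22500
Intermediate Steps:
L = -150 (L = -434 + (243 + 41) = -434 + 284 = -150)
L² = (-150)² = 22500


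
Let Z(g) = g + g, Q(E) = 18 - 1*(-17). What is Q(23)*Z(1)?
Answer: 70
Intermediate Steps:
Q(E) = 35 (Q(E) = 18 + 17 = 35)
Z(g) = 2*g
Q(23)*Z(1) = 35*(2*1) = 35*2 = 70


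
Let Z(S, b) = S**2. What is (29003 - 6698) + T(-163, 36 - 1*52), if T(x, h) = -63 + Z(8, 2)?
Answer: 22306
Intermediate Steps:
T(x, h) = 1 (T(x, h) = -63 + 8**2 = -63 + 64 = 1)
(29003 - 6698) + T(-163, 36 - 1*52) = (29003 - 6698) + 1 = 22305 + 1 = 22306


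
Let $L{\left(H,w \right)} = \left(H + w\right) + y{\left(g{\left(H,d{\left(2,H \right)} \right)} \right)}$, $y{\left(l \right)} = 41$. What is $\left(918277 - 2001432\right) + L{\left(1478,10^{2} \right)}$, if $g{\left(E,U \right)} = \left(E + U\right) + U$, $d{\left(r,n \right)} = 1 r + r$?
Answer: $-1081536$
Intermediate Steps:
$d{\left(r,n \right)} = 2 r$ ($d{\left(r,n \right)} = r + r = 2 r$)
$g{\left(E,U \right)} = E + 2 U$
$L{\left(H,w \right)} = 41 + H + w$ ($L{\left(H,w \right)} = \left(H + w\right) + 41 = 41 + H + w$)
$\left(918277 - 2001432\right) + L{\left(1478,10^{2} \right)} = \left(918277 - 2001432\right) + \left(41 + 1478 + 10^{2}\right) = -1083155 + \left(41 + 1478 + 100\right) = -1083155 + 1619 = -1081536$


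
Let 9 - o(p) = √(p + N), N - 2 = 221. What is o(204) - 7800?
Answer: -7791 - √427 ≈ -7811.7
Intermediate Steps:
N = 223 (N = 2 + 221 = 223)
o(p) = 9 - √(223 + p) (o(p) = 9 - √(p + 223) = 9 - √(223 + p))
o(204) - 7800 = (9 - √(223 + 204)) - 7800 = (9 - √427) - 7800 = -7791 - √427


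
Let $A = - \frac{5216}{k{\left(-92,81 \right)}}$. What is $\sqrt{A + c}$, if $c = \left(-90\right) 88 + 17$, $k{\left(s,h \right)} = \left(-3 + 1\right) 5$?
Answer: $\frac{i \sqrt{184535}}{5} \approx 85.915 i$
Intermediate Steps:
$k{\left(s,h \right)} = -10$ ($k{\left(s,h \right)} = \left(-2\right) 5 = -10$)
$A = \frac{2608}{5}$ ($A = - \frac{5216}{-10} = \left(-5216\right) \left(- \frac{1}{10}\right) = \frac{2608}{5} \approx 521.6$)
$c = -7903$ ($c = -7920 + 17 = -7903$)
$\sqrt{A + c} = \sqrt{\frac{2608}{5} - 7903} = \sqrt{- \frac{36907}{5}} = \frac{i \sqrt{184535}}{5}$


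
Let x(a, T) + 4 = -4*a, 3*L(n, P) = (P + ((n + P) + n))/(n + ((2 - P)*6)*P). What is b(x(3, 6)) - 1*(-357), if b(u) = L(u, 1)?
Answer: 358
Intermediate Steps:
L(n, P) = (2*P + 2*n)/(3*(n + P*(12 - 6*P))) (L(n, P) = ((P + ((n + P) + n))/(n + ((2 - P)*6)*P))/3 = ((P + ((P + n) + n))/(n + (12 - 6*P)*P))/3 = ((P + (P + 2*n))/(n + P*(12 - 6*P)))/3 = ((2*P + 2*n)/(n + P*(12 - 6*P)))/3 = (2*P + 2*n)/(3*(n + P*(12 - 6*P))))
x(a, T) = -4 - 4*a
b(u) = 2*(1 + u)/(3*(6 + u)) (b(u) = 2*(1 + u)/(3*(u - 6*1² + 12*1)) = 2*(1 + u)/(3*(u - 6*1 + 12)) = 2*(1 + u)/(3*(u - 6 + 12)) = 2*(1 + u)/(3*(6 + u)))
b(x(3, 6)) - 1*(-357) = 2*(1 + (-4 - 4*3))/(3*(6 + (-4 - 4*3))) - 1*(-357) = 2*(1 + (-4 - 12))/(3*(6 + (-4 - 12))) + 357 = 2*(1 - 16)/(3*(6 - 16)) + 357 = (⅔)*(-15)/(-10) + 357 = (⅔)*(-⅒)*(-15) + 357 = 1 + 357 = 358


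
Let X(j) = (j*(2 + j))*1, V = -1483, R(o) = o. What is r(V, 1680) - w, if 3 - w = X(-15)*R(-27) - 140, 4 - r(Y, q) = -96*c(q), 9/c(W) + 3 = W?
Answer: -3020548/559 ≈ -5403.5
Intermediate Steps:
c(W) = 9/(-3 + W)
r(Y, q) = 4 + 864/(-3 + q) (r(Y, q) = 4 - (-96)*9/(-3 + q) = 4 - (-864)/(-3 + q) = 4 + 864/(-3 + q))
X(j) = j*(2 + j)
w = 5408 (w = 3 - (-15*(2 - 15)*(-27) - 140) = 3 - (-15*(-13)*(-27) - 140) = 3 - (195*(-27) - 140) = 3 - (-5265 - 140) = 3 - 1*(-5405) = 3 + 5405 = 5408)
r(V, 1680) - w = 4*(213 + 1680)/(-3 + 1680) - 1*5408 = 4*1893/1677 - 5408 = 4*(1/1677)*1893 - 5408 = 2524/559 - 5408 = -3020548/559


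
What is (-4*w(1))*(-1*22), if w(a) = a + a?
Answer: 176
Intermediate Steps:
w(a) = 2*a
(-4*w(1))*(-1*22) = (-8)*(-1*22) = -4*2*(-22) = -8*(-22) = 176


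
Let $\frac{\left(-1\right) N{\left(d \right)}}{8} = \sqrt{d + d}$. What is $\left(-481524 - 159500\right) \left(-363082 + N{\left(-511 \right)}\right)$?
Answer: $232744275968 + 5128192 i \sqrt{1022} \approx 2.3274 \cdot 10^{11} + 1.6394 \cdot 10^{8} i$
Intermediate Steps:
$N{\left(d \right)} = - 8 \sqrt{2} \sqrt{d}$ ($N{\left(d \right)} = - 8 \sqrt{d + d} = - 8 \sqrt{2 d} = - 8 \sqrt{2} \sqrt{d}$)
$\left(-481524 - 159500\right) \left(-363082 + N{\left(-511 \right)}\right) = \left(-481524 - 159500\right) \left(-363082 - 8 \sqrt{2} \sqrt{-511}\right) = - 641024 \left(-363082 - 8 \sqrt{2} i \sqrt{511}\right) = - 641024 \left(-363082 - 8 i \sqrt{1022}\right) = 232744275968 + 5128192 i \sqrt{1022}$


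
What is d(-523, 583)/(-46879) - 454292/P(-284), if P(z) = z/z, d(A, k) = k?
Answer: -21296755251/46879 ≈ -4.5429e+5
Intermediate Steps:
P(z) = 1
d(-523, 583)/(-46879) - 454292/P(-284) = 583/(-46879) - 454292/1 = 583*(-1/46879) - 454292*1 = -583/46879 - 454292 = -21296755251/46879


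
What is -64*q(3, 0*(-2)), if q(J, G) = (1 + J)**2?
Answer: -1024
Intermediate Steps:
-64*q(3, 0*(-2)) = -64*(1 + 3)**2 = -64*4**2 = -64*16 = -1024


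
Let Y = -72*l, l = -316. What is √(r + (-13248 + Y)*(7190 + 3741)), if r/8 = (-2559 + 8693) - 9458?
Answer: 8*√1622838 ≈ 10191.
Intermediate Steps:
Y = 22752 (Y = -72*(-316) = 22752)
r = -26592 (r = 8*((-2559 + 8693) - 9458) = 8*(6134 - 9458) = 8*(-3324) = -26592)
√(r + (-13248 + Y)*(7190 + 3741)) = √(-26592 + (-13248 + 22752)*(7190 + 3741)) = √(-26592 + 9504*10931) = √(-26592 + 103888224) = √103861632 = 8*√1622838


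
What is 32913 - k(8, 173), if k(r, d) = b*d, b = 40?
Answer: 25993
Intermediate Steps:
k(r, d) = 40*d
32913 - k(8, 173) = 32913 - 40*173 = 32913 - 1*6920 = 32913 - 6920 = 25993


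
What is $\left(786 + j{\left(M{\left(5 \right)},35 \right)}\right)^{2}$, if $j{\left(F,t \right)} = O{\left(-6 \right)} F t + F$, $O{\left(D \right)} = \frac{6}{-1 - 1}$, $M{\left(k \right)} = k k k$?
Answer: $149181796$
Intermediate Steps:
$M{\left(k \right)} = k^{3}$ ($M{\left(k \right)} = k^{2} k = k^{3}$)
$O{\left(D \right)} = -3$ ($O{\left(D \right)} = \frac{6}{-2} = 6 \left(- \frac{1}{2}\right) = -3$)
$j{\left(F,t \right)} = F - 3 F t$ ($j{\left(F,t \right)} = - 3 F t + F = F - 3 F t$)
$\left(786 + j{\left(M{\left(5 \right)},35 \right)}\right)^{2} = \left(786 + 5^{3} \left(1 - 105\right)\right)^{2} = \left(786 + 125 \left(1 - 105\right)\right)^{2} = \left(786 + 125 \left(-104\right)\right)^{2} = \left(786 - 13000\right)^{2} = \left(-12214\right)^{2} = 149181796$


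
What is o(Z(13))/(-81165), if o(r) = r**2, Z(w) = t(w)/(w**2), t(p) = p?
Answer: -1/13716885 ≈ -7.2903e-8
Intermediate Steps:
Z(w) = 1/w (Z(w) = w/(w**2) = w/w**2 = 1/w)
o(Z(13))/(-81165) = (1/13)**2/(-81165) = (1/13)**2*(-1/81165) = (1/169)*(-1/81165) = -1/13716885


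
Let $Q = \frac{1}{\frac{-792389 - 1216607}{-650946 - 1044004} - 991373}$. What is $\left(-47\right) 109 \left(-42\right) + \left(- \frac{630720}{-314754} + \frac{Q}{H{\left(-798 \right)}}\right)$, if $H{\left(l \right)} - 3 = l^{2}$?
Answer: $\frac{6039055074309967792948833421}{28066696563780908909601} \approx 2.1517 \cdot 10^{5}$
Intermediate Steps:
$Q = - \frac{847475}{840162828677}$ ($Q = \frac{1}{- \frac{2008996}{-1694950} - 991373} = \frac{1}{\left(-2008996\right) \left(- \frac{1}{1694950}\right) - 991373} = \frac{1}{\frac{1004498}{847475} - 991373} = \frac{1}{- \frac{840162828677}{847475}} = - \frac{847475}{840162828677} \approx -1.0087 \cdot 10^{-6}$)
$H{\left(l \right)} = 3 + l^{2}$
$\left(-47\right) 109 \left(-42\right) + \left(- \frac{630720}{-314754} + \frac{Q}{H{\left(-798 \right)}}\right) = \left(-47\right) 109 \left(-42\right) - \left(- \frac{105120}{52459} + \frac{847475}{840162828677 \left(3 + \left(-798\right)^{2}\right)}\right) = \left(-5123\right) \left(-42\right) - \left(- \frac{105120}{52459} + \frac{847475}{840162828677 \left(3 + 636804\right)}\right) = 215166 + \left(\frac{105120}{52459} - \frac{847475}{840162828677 \cdot 636807}\right) = 215166 + \left(\frac{105120}{52459} - \frac{847475}{535021570441314339}\right) = 215166 + \frac{56241467484746505624655}{28066696563780908909601} = \frac{6039055074309967792948833421}{28066696563780908909601}$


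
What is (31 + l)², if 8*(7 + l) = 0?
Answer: 576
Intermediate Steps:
l = -7 (l = -7 + (⅛)*0 = -7 + 0 = -7)
(31 + l)² = (31 - 7)² = 24² = 576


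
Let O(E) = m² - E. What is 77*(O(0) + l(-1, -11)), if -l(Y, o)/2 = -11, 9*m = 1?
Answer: 137291/81 ≈ 1695.0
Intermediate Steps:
m = ⅑ (m = (⅑)*1 = ⅑ ≈ 0.11111)
l(Y, o) = 22 (l(Y, o) = -2*(-11) = 22)
O(E) = 1/81 - E (O(E) = (⅑)² - E = 1/81 - E)
77*(O(0) + l(-1, -11)) = 77*((1/81 - 1*0) + 22) = 77*((1/81 + 0) + 22) = 77*(1/81 + 22) = 77*(1783/81) = 137291/81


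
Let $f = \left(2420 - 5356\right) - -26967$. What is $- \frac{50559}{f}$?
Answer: $- \frac{50559}{24031} \approx -2.1039$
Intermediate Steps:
$f = 24031$ ($f = -2936 + 26967 = 24031$)
$- \frac{50559}{f} = - \frac{50559}{24031}$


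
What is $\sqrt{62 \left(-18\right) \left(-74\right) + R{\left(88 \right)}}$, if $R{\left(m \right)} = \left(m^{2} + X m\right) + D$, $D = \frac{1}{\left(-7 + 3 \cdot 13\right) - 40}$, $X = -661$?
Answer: $\frac{\sqrt{514558}}{4} \approx 179.33$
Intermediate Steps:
$D = - \frac{1}{8}$ ($D = \frac{1}{\left(-7 + 39\right) - 40} = \frac{1}{32 - 40} = \frac{1}{-8} = - \frac{1}{8} \approx -0.125$)
$R{\left(m \right)} = - \frac{1}{8} + m^{2} - 661 m$ ($R{\left(m \right)} = \left(m^{2} - 661 m\right) - \frac{1}{8} = - \frac{1}{8} + m^{2} - 661 m$)
$\sqrt{62 \left(-18\right) \left(-74\right) + R{\left(88 \right)}} = \sqrt{62 \left(-18\right) \left(-74\right) - \left(\frac{465345}{8} - 7744\right)} = \sqrt{\left(-1116\right) \left(-74\right) - \frac{403393}{8}} = \sqrt{82584 - \frac{403393}{8}} = \sqrt{\frac{257279}{8}} = \frac{\sqrt{514558}}{4}$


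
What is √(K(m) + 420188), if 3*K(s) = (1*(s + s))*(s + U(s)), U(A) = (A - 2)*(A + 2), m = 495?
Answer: 2*√20360117 ≈ 9024.4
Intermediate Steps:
U(A) = (-2 + A)*(2 + A)
K(s) = 2*s*(-4 + s + s²)/3 (K(s) = ((1*(s + s))*(s + (-4 + s²)))/3 = ((1*(2*s))*(-4 + s + s²))/3 = ((2*s)*(-4 + s + s²))/3 = (2*s*(-4 + s + s²))/3 = 2*s*(-4 + s + s²)/3)
√(K(m) + 420188) = √((⅔)*495*(-4 + 495 + 495²) + 420188) = √((⅔)*495*(-4 + 495 + 245025) + 420188) = √((⅔)*495*245516 + 420188) = √(81020280 + 420188) = √81440468 = 2*√20360117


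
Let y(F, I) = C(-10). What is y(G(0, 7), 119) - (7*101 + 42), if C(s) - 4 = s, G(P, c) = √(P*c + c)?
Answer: -755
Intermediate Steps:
G(P, c) = √(c + P*c)
C(s) = 4 + s
y(F, I) = -6 (y(F, I) = 4 - 10 = -6)
y(G(0, 7), 119) - (7*101 + 42) = -6 - (7*101 + 42) = -6 - (707 + 42) = -6 - 1*749 = -6 - 749 = -755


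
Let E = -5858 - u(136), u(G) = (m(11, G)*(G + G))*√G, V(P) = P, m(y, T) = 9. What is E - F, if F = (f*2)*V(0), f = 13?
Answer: -5858 - 4896*√34 ≈ -34406.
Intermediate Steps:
u(G) = 18*G^(3/2) (u(G) = (9*(G + G))*√G = (9*(2*G))*√G = (18*G)*√G = 18*G^(3/2))
E = -5858 - 4896*√34 (E = -5858 - 18*136^(3/2) = -5858 - 18*272*√34 = -5858 - 4896*√34 ≈ -34406.)
F = 0 (F = (13*2)*0 = 26*0 = 0)
E - F = (-5858 - 4896*√34) - 1*0 = (-5858 - 4896*√34) + 0 = -5858 - 4896*√34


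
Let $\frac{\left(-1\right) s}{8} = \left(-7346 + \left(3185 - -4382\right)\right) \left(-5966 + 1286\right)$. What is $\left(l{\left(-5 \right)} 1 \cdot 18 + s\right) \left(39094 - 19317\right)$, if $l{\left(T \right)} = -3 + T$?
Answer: $163636796592$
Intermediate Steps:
$s = 8274240$ ($s = - 8 \left(-7346 + \left(3185 - -4382\right)\right) \left(-5966 + 1286\right) = - 8 \left(-7346 + \left(3185 + 4382\right)\right) \left(-4680\right) = - 8 \left(-7346 + 7567\right) \left(-4680\right) = - 8 \cdot 221 \left(-4680\right) = \left(-8\right) \left(-1034280\right) = 8274240$)
$\left(l{\left(-5 \right)} 1 \cdot 18 + s\right) \left(39094 - 19317\right) = \left(\left(-3 - 5\right) 1 \cdot 18 + 8274240\right) \left(39094 - 19317\right) = \left(\left(-8\right) 1 \cdot 18 + 8274240\right) 19777 = \left(\left(-8\right) 18 + 8274240\right) 19777 = \left(-144 + 8274240\right) 19777 = 8274096 \cdot 19777 = 163636796592$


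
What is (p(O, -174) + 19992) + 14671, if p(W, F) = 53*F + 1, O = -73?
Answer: 25442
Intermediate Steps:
p(W, F) = 1 + 53*F
(p(O, -174) + 19992) + 14671 = ((1 + 53*(-174)) + 19992) + 14671 = ((1 - 9222) + 19992) + 14671 = (-9221 + 19992) + 14671 = 10771 + 14671 = 25442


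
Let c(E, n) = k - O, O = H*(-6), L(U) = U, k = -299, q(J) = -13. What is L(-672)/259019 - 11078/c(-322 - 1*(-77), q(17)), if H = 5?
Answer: 2869231714/69676111 ≈ 41.180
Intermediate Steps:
O = -30 (O = 5*(-6) = -30)
c(E, n) = -269 (c(E, n) = -299 - 1*(-30) = -299 + 30 = -269)
L(-672)/259019 - 11078/c(-322 - 1*(-77), q(17)) = -672/259019 - 11078/(-269) = -672*1/259019 - 11078*(-1/269) = -672/259019 + 11078/269 = 2869231714/69676111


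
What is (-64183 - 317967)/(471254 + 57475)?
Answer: -382150/528729 ≈ -0.72277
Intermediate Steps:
(-64183 - 317967)/(471254 + 57475) = -382150/528729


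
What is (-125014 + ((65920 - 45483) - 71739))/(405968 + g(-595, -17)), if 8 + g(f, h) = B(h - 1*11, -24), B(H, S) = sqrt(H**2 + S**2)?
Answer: -52630326/121179059 + 44079*sqrt(85)/10300220015 ≈ -0.43428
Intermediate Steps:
g(f, h) = -8 + sqrt(576 + (-11 + h)**2) (g(f, h) = -8 + sqrt((h - 1*11)**2 + (-24)**2) = -8 + sqrt((h - 11)**2 + 576) = -8 + sqrt((-11 + h)**2 + 576) = -8 + sqrt(576 + (-11 + h)**2))
(-125014 + ((65920 - 45483) - 71739))/(405968 + g(-595, -17)) = (-125014 + ((65920 - 45483) - 71739))/(405968 + (-8 + sqrt(576 + (-11 - 17)**2))) = (-125014 + (20437 - 71739))/(405968 + (-8 + sqrt(576 + (-28)**2))) = (-125014 - 51302)/(405968 + (-8 + sqrt(576 + 784))) = -176316/(405968 + (-8 + sqrt(1360))) = -176316/(405968 + (-8 + 4*sqrt(85))) = -176316/(405960 + 4*sqrt(85))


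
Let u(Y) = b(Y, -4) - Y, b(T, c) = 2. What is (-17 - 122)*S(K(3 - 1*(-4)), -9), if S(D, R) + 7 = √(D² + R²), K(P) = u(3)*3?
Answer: 973 - 417*√10 ≈ -345.67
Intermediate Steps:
u(Y) = 2 - Y
K(P) = -3 (K(P) = (2 - 1*3)*3 = (2 - 3)*3 = -1*3 = -3)
S(D, R) = -7 + √(D² + R²)
(-17 - 122)*S(K(3 - 1*(-4)), -9) = (-17 - 122)*(-7 + √((-3)² + (-9)²)) = -139*(-7 + √(9 + 81)) = -139*(-7 + √90) = -139*(-7 + 3*√10) = 973 - 417*√10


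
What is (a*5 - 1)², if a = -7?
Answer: 1296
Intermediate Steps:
(a*5 - 1)² = (-7*5 - 1)² = (-35 - 1)² = (-36)² = 1296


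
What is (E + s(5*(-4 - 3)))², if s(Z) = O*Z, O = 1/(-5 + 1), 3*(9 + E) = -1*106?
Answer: 182329/144 ≈ 1266.2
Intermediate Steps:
E = -133/3 (E = -9 + (-1*106)/3 = -9 + (⅓)*(-106) = -9 - 106/3 = -133/3 ≈ -44.333)
O = -¼ (O = 1/(-4) = -¼ ≈ -0.25000)
s(Z) = -Z/4
(E + s(5*(-4 - 3)))² = (-133/3 - 5*(-4 - 3)/4)² = (-133/3 - 5*(-7)/4)² = (-133/3 - ¼*(-35))² = (-133/3 + 35/4)² = (-427/12)² = 182329/144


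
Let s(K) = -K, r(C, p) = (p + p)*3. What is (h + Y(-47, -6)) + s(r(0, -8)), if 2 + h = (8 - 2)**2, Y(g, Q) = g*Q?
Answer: 364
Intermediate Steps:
Y(g, Q) = Q*g
r(C, p) = 6*p (r(C, p) = (2*p)*3 = 6*p)
h = 34 (h = -2 + (8 - 2)**2 = -2 + 6**2 = -2 + 36 = 34)
(h + Y(-47, -6)) + s(r(0, -8)) = (34 - 6*(-47)) - 6*(-8) = (34 + 282) - 1*(-48) = 316 + 48 = 364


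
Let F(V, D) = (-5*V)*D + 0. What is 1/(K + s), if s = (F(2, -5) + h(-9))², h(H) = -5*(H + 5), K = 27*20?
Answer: 1/5440 ≈ 0.00018382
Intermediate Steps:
K = 540
F(V, D) = -5*D*V (F(V, D) = -5*D*V + 0 = -5*D*V)
h(H) = -25 - 5*H (h(H) = -5*(5 + H) = -25 - 5*H)
s = 4900 (s = (-5*(-5)*2 + (-25 - 5*(-9)))² = (50 + (-25 + 45))² = (50 + 20)² = 70² = 4900)
1/(K + s) = 1/(540 + 4900) = 1/5440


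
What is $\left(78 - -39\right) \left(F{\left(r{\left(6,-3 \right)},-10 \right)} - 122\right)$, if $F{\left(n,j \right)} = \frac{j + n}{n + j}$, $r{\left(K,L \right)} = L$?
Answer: $-14157$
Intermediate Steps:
$F{\left(n,j \right)} = 1$ ($F{\left(n,j \right)} = \frac{j + n}{j + n} = 1$)
$\left(78 - -39\right) \left(F{\left(r{\left(6,-3 \right)},-10 \right)} - 122\right) = \left(78 - -39\right) \left(1 - 122\right) = \left(78 + 39\right) \left(-121\right) = 117 \left(-121\right) = -14157$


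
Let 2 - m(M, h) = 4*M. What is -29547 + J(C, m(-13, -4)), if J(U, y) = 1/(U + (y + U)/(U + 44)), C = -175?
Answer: -673789919/22804 ≈ -29547.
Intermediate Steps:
m(M, h) = 2 - 4*M
J(U, y) = 1/(U + (U + y)/(44 + U))
-29547 + J(C, m(-13, -4)) = -29547 + (44 - 175)/((2 - 4*(-13)) + (-175)² + 45*(-175)) = -29547 - 131/((2 + 52) + 30625 - 7875) = -29547 - 131/(54 + 30625 - 7875) = -29547 - 131/22804 = -673789919/22804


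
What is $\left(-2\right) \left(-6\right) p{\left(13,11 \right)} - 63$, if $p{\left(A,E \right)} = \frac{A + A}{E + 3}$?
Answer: $- \frac{285}{7} \approx -40.714$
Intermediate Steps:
$p{\left(A,E \right)} = \frac{2 A}{3 + E}$
$\left(-2\right) \left(-6\right) p{\left(13,11 \right)} - 63 = \left(-2\right) \left(-6\right) 2 \cdot 13 \frac{1}{3 + 11} - 63 = 12 \cdot 2 \cdot 13 \cdot \frac{1}{14} - 63 = 12 \cdot \frac{13}{7} - 63 = \frac{156}{7} - 63 = - \frac{285}{7}$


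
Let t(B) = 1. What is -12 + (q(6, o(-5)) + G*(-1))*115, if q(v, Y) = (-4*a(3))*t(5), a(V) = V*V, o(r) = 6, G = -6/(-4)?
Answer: -8649/2 ≈ -4324.5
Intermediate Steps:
G = 3/2 (G = -6*(-¼) = 3/2 ≈ 1.5000)
a(V) = V²
q(v, Y) = -36 (q(v, Y) = -4*3²*1 = -4*9*1 = -36*1 = -36)
-12 + (q(6, o(-5)) + G*(-1))*115 = -12 + (-36 + (3/2)*(-1))*115 = -12 + (-36 - 3/2)*115 = -12 - 75/2*115 = -12 - 8625/2 = -8649/2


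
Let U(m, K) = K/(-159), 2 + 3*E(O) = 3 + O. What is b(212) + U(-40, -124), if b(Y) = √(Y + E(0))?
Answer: 124/159 + 7*√39/3 ≈ 15.352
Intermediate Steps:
E(O) = ⅓ + O/3 (E(O) = -⅔ + (3 + O)/3 = -⅔ + (1 + O/3) = ⅓ + O/3)
U(m, K) = -K/159 (U(m, K) = K*(-1/159) = -K/159)
b(Y) = √(⅓ + Y) (b(Y) = √(Y + (⅓ + (⅓)*0)) = √(Y + (⅓ + 0)) = √(Y + ⅓) = √(⅓ + Y))
b(212) + U(-40, -124) = √(3 + 9*212)/3 - 1/159*(-124) = √(3 + 1908)/3 + 124/159 = √1911/3 + 124/159 = (7*√39)/3 + 124/159 = 7*√39/3 + 124/159 = 124/159 + 7*√39/3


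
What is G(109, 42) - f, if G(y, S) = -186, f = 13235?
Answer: -13421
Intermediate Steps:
G(109, 42) - f = -186 - 1*13235 = -186 - 13235 = -13421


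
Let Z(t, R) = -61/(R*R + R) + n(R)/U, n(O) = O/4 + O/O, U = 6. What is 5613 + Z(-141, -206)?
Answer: 1420088959/253380 ≈ 5604.6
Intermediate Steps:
n(O) = 1 + O/4 (n(O) = O*(¼) + 1 = O/4 + 1 = 1 + O/4)
Z(t, R) = ⅙ - 61/(R + R²) + R/24 (Z(t, R) = -61/(R*R + R) + (1 + R/4)/6 = -61/(R² + R) + (1 + R/4)*(⅙) = -61/(R + R²) + (⅙ + R/24) = ⅙ - 61/(R + R²) + R/24)
5613 + Z(-141, -206) = 5613 + (1/24)*(-1464 - 206*(4 - 206) + (-206)²*(4 - 206))/(-206*(1 - 206)) = 5613 + (1/24)*(-1/206)*(-1464 - 206*(-202) + 42436*(-202))/(-205) = 5613 + (1/24)*(-1/206)*(-1/205)*(-1464 + 41612 - 8572072) = 5613 + (1/24)*(-1/206)*(-1/205)*(-8531924) = 5613 - 2132981/253380 = 1420088959/253380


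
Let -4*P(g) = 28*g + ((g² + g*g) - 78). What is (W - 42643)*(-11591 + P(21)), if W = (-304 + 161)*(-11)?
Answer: 490334730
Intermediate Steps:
P(g) = 39/2 - 7*g - g²/2 (P(g) = -(28*g + ((g² + g*g) - 78))/4 = -(28*g + ((g² + g²) - 78))/4 = -(28*g + (2*g² - 78))/4 = -(28*g + (-78 + 2*g²))/4 = -(-78 + 2*g² + 28*g)/4 = 39/2 - 7*g - g²/2)
W = 1573 (W = -143*(-11) = 1573)
(W - 42643)*(-11591 + P(21)) = (1573 - 42643)*(-11591 + (39/2 - 7*21 - ½*21²)) = -41070*(-11591 + (39/2 - 147 - ½*441)) = -41070*(-11591 + (39/2 - 147 - 441/2)) = -41070*(-11591 - 348) = -41070*(-11939) = 490334730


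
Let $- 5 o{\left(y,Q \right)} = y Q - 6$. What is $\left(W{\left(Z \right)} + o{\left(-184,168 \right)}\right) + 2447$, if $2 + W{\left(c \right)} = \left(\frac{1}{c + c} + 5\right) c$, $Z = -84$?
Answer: $\frac{82091}{10} \approx 8209.1$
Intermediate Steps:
$o{\left(y,Q \right)} = \frac{6}{5} - \frac{Q y}{5}$ ($o{\left(y,Q \right)} = - \frac{y Q - 6}{5} = - \frac{Q y - 6}{5} = - \frac{-6 + Q y}{5} = \frac{6}{5} - \frac{Q y}{5}$)
$W{\left(c \right)} = -2 + c \left(5 + \frac{1}{2 c}\right)$ ($W{\left(c \right)} = -2 + \left(\frac{1}{c + c} + 5\right) c = -2 + \left(\frac{1}{2 c} + 5\right) c = -2 + \left(5 + \frac{1}{2 c}\right) c = -2 + c \left(5 + \frac{1}{2 c}\right)$)
$\left(W{\left(Z \right)} + o{\left(-184,168 \right)}\right) + 2447 = \left(\left(- \frac{3}{2} + 5 \left(-84\right)\right) - \left(- \frac{6}{5} + \frac{168}{5} \left(-184\right)\right)\right) + 2447 = \left(\left(- \frac{3}{2} - 420\right) + \left(\frac{6}{5} + \frac{30912}{5}\right)\right) + 2447 = \left(- \frac{843}{2} + \frac{30918}{5}\right) + 2447 = \frac{57621}{10} + 2447 = \frac{82091}{10}$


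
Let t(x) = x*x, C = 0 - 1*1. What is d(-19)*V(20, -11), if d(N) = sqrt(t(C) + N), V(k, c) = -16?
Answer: -48*I*sqrt(2) ≈ -67.882*I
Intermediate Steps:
C = -1 (C = 0 - 1 = -1)
t(x) = x**2
d(N) = sqrt(1 + N) (d(N) = sqrt((-1)**2 + N) = sqrt(1 + N))
d(-19)*V(20, -11) = sqrt(1 - 19)*(-16) = sqrt(-18)*(-16) = (3*I*sqrt(2))*(-16) = -48*I*sqrt(2)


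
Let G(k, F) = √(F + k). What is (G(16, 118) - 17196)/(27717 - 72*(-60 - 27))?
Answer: -5732/11327 + √134/33981 ≈ -0.50571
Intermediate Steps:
(G(16, 118) - 17196)/(27717 - 72*(-60 - 27)) = (√(118 + 16) - 17196)/(27717 - 72*(-60 - 27)) = (√134 - 17196)/(27717 - 72*(-87)) = (-17196 + √134)/(27717 + 6264) = (-17196 + √134)/33981 = (-17196 + √134)*(1/33981) = -5732/11327 + √134/33981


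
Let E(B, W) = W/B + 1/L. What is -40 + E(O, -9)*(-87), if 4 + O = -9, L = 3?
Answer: -1680/13 ≈ -129.23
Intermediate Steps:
O = -13 (O = -4 - 9 = -13)
E(B, W) = 1/3 + W/B (E(B, W) = W/B + 1/3 = 1/3 + W/B)
-40 + E(O, -9)*(-87) = -40 + ((-9 + (1/3)*(-13))/(-13))*(-87) = -40 - (-9 - 13/3)/13*(-87) = -40 - 1/13*(-40/3)*(-87) = -40 + (40/39)*(-87) = -40 - 1160/13 = -1680/13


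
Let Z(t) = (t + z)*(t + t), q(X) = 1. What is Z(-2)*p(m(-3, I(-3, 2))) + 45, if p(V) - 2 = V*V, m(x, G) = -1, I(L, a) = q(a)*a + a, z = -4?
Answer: 117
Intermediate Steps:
I(L, a) = 2*a (I(L, a) = 1*a + a = a + a = 2*a)
p(V) = 2 + V**2 (p(V) = 2 + V*V = 2 + V**2)
Z(t) = 2*t*(-4 + t) (Z(t) = (t - 4)*(t + t) = (-4 + t)*(2*t) = 2*t*(-4 + t))
Z(-2)*p(m(-3, I(-3, 2))) + 45 = (2*(-2)*(-4 - 2))*(2 + (-1)**2) + 45 = (2*(-2)*(-6))*(2 + 1) + 45 = 24*3 + 45 = 72 + 45 = 117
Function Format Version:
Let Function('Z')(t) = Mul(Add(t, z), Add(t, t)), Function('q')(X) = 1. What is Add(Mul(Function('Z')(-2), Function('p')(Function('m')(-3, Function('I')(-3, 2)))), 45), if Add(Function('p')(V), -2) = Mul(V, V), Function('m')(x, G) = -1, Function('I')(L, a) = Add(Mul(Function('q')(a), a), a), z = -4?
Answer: 117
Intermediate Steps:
Function('I')(L, a) = Mul(2, a) (Function('I')(L, a) = Add(Mul(1, a), a) = Add(a, a) = Mul(2, a))
Function('p')(V) = Add(2, Pow(V, 2)) (Function('p')(V) = Add(2, Mul(V, V)) = Add(2, Pow(V, 2)))
Function('Z')(t) = Mul(2, t, Add(-4, t)) (Function('Z')(t) = Mul(Add(t, -4), Add(t, t)) = Mul(Add(-4, t), Mul(2, t)) = Mul(2, t, Add(-4, t)))
Add(Mul(Function('Z')(-2), Function('p')(Function('m')(-3, Function('I')(-3, 2)))), 45) = Add(Mul(Mul(2, -2, Add(-4, -2)), Add(2, Pow(-1, 2))), 45) = Add(Mul(Mul(2, -2, -6), Add(2, 1)), 45) = Add(Mul(24, 3), 45) = Add(72, 45) = 117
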